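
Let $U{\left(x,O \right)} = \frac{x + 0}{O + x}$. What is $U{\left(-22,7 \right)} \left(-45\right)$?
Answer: $-66$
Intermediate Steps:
$U{\left(x,O \right)} = \frac{x}{O + x}$
$U{\left(-22,7 \right)} \left(-45\right) = - \frac{22}{7 - 22} \left(-45\right) = - \frac{22}{-15} \left(-45\right) = \left(-22\right) \left(- \frac{1}{15}\right) \left(-45\right) = \frac{22}{15} \left(-45\right) = -66$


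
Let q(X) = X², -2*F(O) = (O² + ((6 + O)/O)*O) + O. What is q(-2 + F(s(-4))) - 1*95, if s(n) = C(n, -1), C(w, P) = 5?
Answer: 1645/4 ≈ 411.25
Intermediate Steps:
s(n) = 5
F(O) = -3 - O - O²/2 (F(O) = -((O² + ((6 + O)/O)*O) + O)/2 = -((O² + (6 + O)) + O)/2 = -((6 + O + O²) + O)/2 = -(6 + O² + 2*O)/2 = -3 - O - O²/2)
q(-2 + F(s(-4))) - 1*95 = (-2 + (-3 - 1*5 - ½*5²))² - 1*95 = (-2 + (-3 - 5 - ½*25))² - 95 = (-2 + (-3 - 5 - 25/2))² - 95 = (-2 - 41/2)² - 95 = (-45/2)² - 95 = 2025/4 - 95 = 1645/4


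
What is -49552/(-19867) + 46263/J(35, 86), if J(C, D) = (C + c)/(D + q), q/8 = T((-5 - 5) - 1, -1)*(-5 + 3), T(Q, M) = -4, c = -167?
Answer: -22976585381/437074 ≈ -52569.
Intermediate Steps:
q = 64 (q = 8*(-4*(-5 + 3)) = 8*(-4*(-2)) = 8*8 = 64)
J(C, D) = (-167 + C)/(64 + D) (J(C, D) = (C - 167)/(D + 64) = (-167 + C)/(64 + D))
-49552/(-19867) + 46263/J(35, 86) = -49552/(-19867) + 46263/(((-167 + 35)/(64 + 86))) = -49552*(-1/19867) + 46263/((-132/150)) = 49552/19867 + 46263/(((1/150)*(-132))) = 49552/19867 + 46263/(-22/25) = 49552/19867 + 46263*(-25/22) = 49552/19867 - 1156575/22 = -22976585381/437074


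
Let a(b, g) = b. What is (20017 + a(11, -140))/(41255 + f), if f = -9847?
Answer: 5007/7852 ≈ 0.63767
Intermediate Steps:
(20017 + a(11, -140))/(41255 + f) = (20017 + 11)/(41255 - 9847) = 20028/31408 = 20028*(1/31408) = 5007/7852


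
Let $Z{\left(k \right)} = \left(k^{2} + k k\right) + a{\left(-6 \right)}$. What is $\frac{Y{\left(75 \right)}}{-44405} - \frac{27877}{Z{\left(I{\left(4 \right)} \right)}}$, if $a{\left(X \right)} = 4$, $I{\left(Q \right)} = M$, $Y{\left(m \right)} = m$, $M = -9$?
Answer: $- \frac{2982869}{17762} \approx -167.94$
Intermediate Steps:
$I{\left(Q \right)} = -9$
$Z{\left(k \right)} = 4 + 2 k^{2}$ ($Z{\left(k \right)} = \left(k^{2} + k k\right) + 4 = \left(k^{2} + k^{2}\right) + 4 = 2 k^{2} + 4 = 4 + 2 k^{2}$)
$\frac{Y{\left(75 \right)}}{-44405} - \frac{27877}{Z{\left(I{\left(4 \right)} \right)}} = \frac{75}{-44405} - \frac{27877}{4 + 2 \left(-9\right)^{2}} = 75 \left(- \frac{1}{44405}\right) - \frac{27877}{4 + 2 \cdot 81} = - \frac{15}{8881} - \frac{27877}{4 + 162} = - \frac{15}{8881} - \frac{27877}{166} = - \frac{2982869}{17762}$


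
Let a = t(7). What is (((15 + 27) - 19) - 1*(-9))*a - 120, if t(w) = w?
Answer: 104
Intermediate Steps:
a = 7
(((15 + 27) - 19) - 1*(-9))*a - 120 = (((15 + 27) - 19) - 1*(-9))*7 - 120 = ((42 - 19) + 9)*7 - 120 = (23 + 9)*7 - 120 = 32*7 - 120 = 224 - 120 = 104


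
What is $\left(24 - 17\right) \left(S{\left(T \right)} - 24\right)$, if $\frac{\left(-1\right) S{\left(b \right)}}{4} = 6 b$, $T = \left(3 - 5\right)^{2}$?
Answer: $-840$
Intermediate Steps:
$T = 4$ ($T = \left(-2\right)^{2} = 4$)
$S{\left(b \right)} = - 24 b$ ($S{\left(b \right)} = - 4 \cdot 6 b = - 24 b$)
$\left(24 - 17\right) \left(S{\left(T \right)} - 24\right) = \left(24 - 17\right) \left(\left(-24\right) 4 - 24\right) = \left(24 - 17\right) \left(-96 - 24\right) = 7 \left(-120\right) = -840$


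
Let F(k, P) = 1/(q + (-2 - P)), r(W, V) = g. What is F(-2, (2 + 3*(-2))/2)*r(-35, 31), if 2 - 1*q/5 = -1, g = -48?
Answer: -16/5 ≈ -3.2000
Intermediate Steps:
q = 15 (q = 10 - 5*(-1) = 10 + 5 = 15)
r(W, V) = -48
F(k, P) = 1/(13 - P) (F(k, P) = 1/(15 + (-2 - P)) = 1/(13 - P))
F(-2, (2 + 3*(-2))/2)*r(-35, 31) = -1/(-13 + (2 + 3*(-2))/2)*(-48) = -1/(-13 + (2 - 6)*(½))*(-48) = -1/(-13 - 4*½)*(-48) = -1/(-13 - 2)*(-48) = -1/(-15)*(-48) = -1*(-1/15)*(-48) = (1/15)*(-48) = -16/5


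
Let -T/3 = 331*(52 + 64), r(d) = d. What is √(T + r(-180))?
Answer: 2*I*√28842 ≈ 339.66*I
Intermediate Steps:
T = -115188 (T = -993*(52 + 64) = -993*116 = -3*38396 = -115188)
√(T + r(-180)) = √(-115188 - 180) = √(-115368) = 2*I*√28842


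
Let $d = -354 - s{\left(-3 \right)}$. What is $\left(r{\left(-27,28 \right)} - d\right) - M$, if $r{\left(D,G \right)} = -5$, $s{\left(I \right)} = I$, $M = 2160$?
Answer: $-1814$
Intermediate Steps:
$d = -351$ ($d = -354 - -3 = -354 + 3 = -351$)
$\left(r{\left(-27,28 \right)} - d\right) - M = \left(-5 - -351\right) - 2160 = \left(-5 + 351\right) - 2160 = 346 - 2160 = -1814$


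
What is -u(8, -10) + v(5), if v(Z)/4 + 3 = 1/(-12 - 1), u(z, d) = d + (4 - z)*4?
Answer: 178/13 ≈ 13.692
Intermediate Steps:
u(z, d) = 16 + d - 4*z (u(z, d) = d + (16 - 4*z) = 16 + d - 4*z)
v(Z) = -160/13 (v(Z) = -12 + 4/(-12 - 1) = -12 + 4/(-13) = -12 + 4*(-1/13) = -12 - 4/13 = -160/13)
-u(8, -10) + v(5) = -(16 - 10 - 4*8) - 160/13 = -(16 - 10 - 32) - 160/13 = -1*(-26) - 160/13 = 26 - 160/13 = 178/13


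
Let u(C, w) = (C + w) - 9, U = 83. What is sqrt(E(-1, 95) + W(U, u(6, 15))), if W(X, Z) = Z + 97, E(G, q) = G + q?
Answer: sqrt(203) ≈ 14.248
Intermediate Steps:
u(C, w) = -9 + C + w
W(X, Z) = 97 + Z
sqrt(E(-1, 95) + W(U, u(6, 15))) = sqrt((-1 + 95) + (97 + (-9 + 6 + 15))) = sqrt(94 + (97 + 12)) = sqrt(94 + 109) = sqrt(203)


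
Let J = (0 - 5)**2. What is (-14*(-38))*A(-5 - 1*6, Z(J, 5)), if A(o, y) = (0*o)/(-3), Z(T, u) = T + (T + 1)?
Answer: 0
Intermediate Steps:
J = 25 (J = (-5)**2 = 25)
Z(T, u) = 1 + 2*T (Z(T, u) = T + (1 + T) = 1 + 2*T)
A(o, y) = 0 (A(o, y) = 0*(-1/3) = 0)
(-14*(-38))*A(-5 - 1*6, Z(J, 5)) = -14*(-38)*0 = 532*0 = 0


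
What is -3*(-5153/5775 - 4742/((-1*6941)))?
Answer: 761993/1214675 ≈ 0.62732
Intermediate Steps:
-3*(-5153/5775 - 4742/((-1*6941))) = -3*(-5153*1/5775 - 4742/(-6941)) = -3*(-5153/5775 - 4742*(-1/6941)) = -3*(-5153/5775 + 4742/6941) = -3*(-761993/3644025) = 761993/1214675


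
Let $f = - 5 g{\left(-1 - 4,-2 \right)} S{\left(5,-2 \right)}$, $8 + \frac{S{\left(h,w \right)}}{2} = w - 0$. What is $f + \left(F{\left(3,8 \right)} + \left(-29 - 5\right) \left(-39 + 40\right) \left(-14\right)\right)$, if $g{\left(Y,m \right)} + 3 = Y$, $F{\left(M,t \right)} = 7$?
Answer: $-317$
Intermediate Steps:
$g{\left(Y,m \right)} = -3 + Y$
$S{\left(h,w \right)} = -16 + 2 w$ ($S{\left(h,w \right)} = -16 + 2 \left(w - 0\right) = -16 + 2 \left(w + 0\right) = -16 + 2 w$)
$f = -800$ ($f = - 5 \left(-3 - 5\right) \left(-16 + 2 \left(-2\right)\right) = - 5 \left(-3 - 5\right) \left(-16 - 4\right) = - 5 \left(-3 - 5\right) \left(-20\right) = \left(-5\right) \left(-8\right) \left(-20\right) = 40 \left(-20\right) = -800$)
$f + \left(F{\left(3,8 \right)} + \left(-29 - 5\right) \left(-39 + 40\right) \left(-14\right)\right) = -800 + \left(7 + \left(-29 - 5\right) \left(-39 + 40\right) \left(-14\right)\right) = -800 + \left(7 + \left(-34\right) 1 \left(-14\right)\right) = -800 + \left(7 - -476\right) = -800 + \left(7 + 476\right) = -800 + 483 = -317$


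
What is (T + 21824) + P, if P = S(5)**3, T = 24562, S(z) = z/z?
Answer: 46387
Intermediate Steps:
S(z) = 1
P = 1 (P = 1**3 = 1)
(T + 21824) + P = (24562 + 21824) + 1 = 46386 + 1 = 46387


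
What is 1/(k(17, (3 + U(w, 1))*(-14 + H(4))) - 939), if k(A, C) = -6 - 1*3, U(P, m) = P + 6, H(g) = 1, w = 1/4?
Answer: -1/948 ≈ -0.0010549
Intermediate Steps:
w = ¼ ≈ 0.25000
U(P, m) = 6 + P
k(A, C) = -9 (k(A, C) = -6 - 3 = -9)
1/(k(17, (3 + U(w, 1))*(-14 + H(4))) - 939) = 1/(-9 - 939) = 1/(-948) = -1/948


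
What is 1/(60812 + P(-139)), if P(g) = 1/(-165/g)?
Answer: 165/10034119 ≈ 1.6444e-5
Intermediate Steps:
P(g) = -g/165
1/(60812 + P(-139)) = 1/(60812 - 1/165*(-139)) = 1/(60812 + 139/165) = 1/(10034119/165) = 165/10034119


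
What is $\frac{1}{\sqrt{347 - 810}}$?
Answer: $- \frac{i \sqrt{463}}{463} \approx - 0.046474 i$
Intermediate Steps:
$\frac{1}{\sqrt{347 - 810}} = \frac{1}{\sqrt{-463}} = \frac{1}{i \sqrt{463}} = - \frac{i \sqrt{463}}{463}$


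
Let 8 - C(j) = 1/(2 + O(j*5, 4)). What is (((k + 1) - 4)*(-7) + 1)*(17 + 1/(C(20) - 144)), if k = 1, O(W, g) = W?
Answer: 3536085/13873 ≈ 254.89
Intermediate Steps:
C(j) = 8 - 1/(2 + 5*j) (C(j) = 8 - 1/(2 + j*5) = 8 - 1/(2 + 5*j))
(((k + 1) - 4)*(-7) + 1)*(17 + 1/(C(20) - 144)) = (((1 + 1) - 4)*(-7) + 1)*(17 + 1/(5*(3 + 8*20)/(2 + 5*20) - 144)) = ((2 - 4)*(-7) + 1)*(17 + 1/(5*(3 + 160)/(2 + 100) - 144)) = (-2*(-7) + 1)*(17 + 1/(5*163/102 - 144)) = (14 + 1)*(17 + 1/(5*(1/102)*163 - 144)) = 15*(17 + 1/(815/102 - 144)) = 15*(17 + 1/(-13873/102)) = 15*(17 - 102/13873) = 15*(235739/13873) = 3536085/13873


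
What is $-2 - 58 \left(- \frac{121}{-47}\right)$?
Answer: $- \frac{7112}{47} \approx -151.32$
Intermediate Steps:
$-2 - 58 \left(- \frac{121}{-47}\right) = -2 - 58 \left(\left(-121\right) \left(- \frac{1}{47}\right)\right) = -2 - \frac{7018}{47} = - \frac{7112}{47}$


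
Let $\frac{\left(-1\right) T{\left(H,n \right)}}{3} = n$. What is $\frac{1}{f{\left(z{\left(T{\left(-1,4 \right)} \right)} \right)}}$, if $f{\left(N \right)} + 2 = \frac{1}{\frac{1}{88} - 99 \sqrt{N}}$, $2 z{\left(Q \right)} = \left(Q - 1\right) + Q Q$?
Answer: $- \frac{4971380875}{9942757966} + \frac{95832 \sqrt{262}}{4971378983} \approx -0.49969$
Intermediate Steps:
$T{\left(H,n \right)} = - 3 n$
$z{\left(Q \right)} = - \frac{1}{2} + \frac{Q}{2} + \frac{Q^{2}}{2}$ ($z{\left(Q \right)} = \frac{\left(Q - 1\right) + Q Q}{2} = \frac{\left(-1 + Q\right) + Q^{2}}{2} = \frac{-1 + Q + Q^{2}}{2} = - \frac{1}{2} + \frac{Q}{2} + \frac{Q^{2}}{2}$)
$f{\left(N \right)} = -2 + \frac{1}{\frac{1}{88} - 99 \sqrt{N}}$
$\frac{1}{f{\left(z{\left(T{\left(-1,4 \right)} \right)} \right)}} = \frac{1}{2 \frac{1}{-1 + 8712 \sqrt{- \frac{1}{2} + \frac{\left(-3\right) 4}{2} + \frac{\left(\left(-3\right) 4\right)^{2}}{2}}} \left(-43 - 8712 \sqrt{- \frac{1}{2} + \frac{\left(-3\right) 4}{2} + \frac{\left(\left(-3\right) 4\right)^{2}}{2}}\right)} = \frac{1}{2 \frac{1}{-1 + 8712 \sqrt{- \frac{1}{2} + \frac{1}{2} \left(-12\right) + \frac{\left(-12\right)^{2}}{2}}} \left(-43 - 8712 \sqrt{- \frac{1}{2} + \frac{1}{2} \left(-12\right) + \frac{\left(-12\right)^{2}}{2}}\right)} = \frac{1}{2 \frac{1}{-1 + 8712 \sqrt{- \frac{1}{2} - 6 + \frac{1}{2} \cdot 144}} \left(-43 - 8712 \sqrt{- \frac{1}{2} - 6 + \frac{1}{2} \cdot 144}\right)} = \frac{1}{2 \frac{1}{-1 + 8712 \sqrt{- \frac{1}{2} - 6 + 72}} \left(-43 - 8712 \sqrt{- \frac{1}{2} - 6 + 72}\right)} = \frac{1}{2 \frac{1}{-1 + 8712 \sqrt{\frac{131}{2}}} \left(-43 - 8712 \sqrt{\frac{131}{2}}\right)} = \frac{1}{2 \frac{1}{-1 + 8712 \frac{\sqrt{262}}{2}} \left(-43 - 8712 \frac{\sqrt{262}}{2}\right)} = \frac{1}{2 \frac{1}{-1 + 4356 \sqrt{262}} \left(-43 - 4356 \sqrt{262}\right)} = \frac{-1 + 4356 \sqrt{262}}{2 \left(-43 - 4356 \sqrt{262}\right)}$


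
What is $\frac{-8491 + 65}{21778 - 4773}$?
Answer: $- \frac{8426}{17005} \approx -0.4955$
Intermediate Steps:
$\frac{-8491 + 65}{21778 - 4773} = - \frac{8426}{21778 - 4773} = - \frac{8426}{17005}$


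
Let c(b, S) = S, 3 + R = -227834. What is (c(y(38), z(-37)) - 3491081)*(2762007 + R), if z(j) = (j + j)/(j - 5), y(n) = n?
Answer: -185786753728880/21 ≈ -8.8470e+12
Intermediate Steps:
R = -227837 (R = -3 - 227834 = -227837)
z(j) = 2*j/(-5 + j) (z(j) = (2*j)/(-5 + j) = 2*j/(-5 + j))
(c(y(38), z(-37)) - 3491081)*(2762007 + R) = (2*(-37)/(-5 - 37) - 3491081)*(2762007 - 227837) = (2*(-37)/(-42) - 3491081)*2534170 = (2*(-37)*(-1/42) - 3491081)*2534170 = (37/21 - 3491081)*2534170 = -73312664/21*2534170 = -185786753728880/21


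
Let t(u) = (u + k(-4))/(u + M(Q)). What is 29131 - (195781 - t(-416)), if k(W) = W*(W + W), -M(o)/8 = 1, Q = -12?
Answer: -8832402/53 ≈ -1.6665e+5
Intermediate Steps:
M(o) = -8 (M(o) = -8*1 = -8)
k(W) = 2*W**2 (k(W) = W*(2*W) = 2*W**2)
t(u) = (32 + u)/(-8 + u) (t(u) = (u + 2*(-4)**2)/(u - 8) = (u + 2*16)/(-8 + u) = (u + 32)/(-8 + u) = (32 + u)/(-8 + u))
29131 - (195781 - t(-416)) = 29131 - (195781 - (32 - 416)/(-8 - 416)) = 29131 - (195781 - (-384)/(-424)) = 29131 - (195781 - (-1)*(-384)/424) = 29131 - (195781 - 1*48/53) = 29131 - (195781 - 48/53) = 29131 - 1*10376345/53 = 29131 - 10376345/53 = -8832402/53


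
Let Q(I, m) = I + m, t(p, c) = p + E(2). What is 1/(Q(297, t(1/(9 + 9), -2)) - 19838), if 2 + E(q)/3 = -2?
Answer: -18/351953 ≈ -5.1143e-5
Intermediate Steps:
E(q) = -12 (E(q) = -6 + 3*(-2) = -6 - 6 = -12)
t(p, c) = -12 + p (t(p, c) = p - 12 = -12 + p)
1/(Q(297, t(1/(9 + 9), -2)) - 19838) = 1/((297 + (-12 + 1/(9 + 9))) - 19838) = 1/((297 + (-12 + 1/18)) - 19838) = 1/((297 - 215/18) - 19838) = 1/(5131/18 - 19838) = 1/(-351953/18) = -18/351953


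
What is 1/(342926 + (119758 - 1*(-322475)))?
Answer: 1/785159 ≈ 1.2736e-6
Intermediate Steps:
1/(342926 + (119758 - 1*(-322475))) = 1/(342926 + (119758 + 322475)) = 1/(342926 + 442233) = 1/785159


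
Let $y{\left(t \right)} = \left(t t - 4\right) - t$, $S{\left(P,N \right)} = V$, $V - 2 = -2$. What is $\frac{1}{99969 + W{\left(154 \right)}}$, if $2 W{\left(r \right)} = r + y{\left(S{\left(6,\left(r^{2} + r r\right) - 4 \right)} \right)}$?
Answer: $\frac{1}{100044} \approx 9.9956 \cdot 10^{-6}$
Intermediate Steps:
$V = 0$ ($V = 2 - 2 = 0$)
$S{\left(P,N \right)} = 0$
$y{\left(t \right)} = -4 + t^{2} - t$ ($y{\left(t \right)} = \left(t^{2} - 4\right) - t = \left(-4 + t^{2}\right) - t = -4 + t^{2} - t$)
$W{\left(r \right)} = -2 + \frac{r}{2}$ ($W{\left(r \right)} = \frac{r - \left(4 - 0^{2}\right)}{2} = \frac{r + \left(-4 + 0 + 0\right)}{2} = \frac{r - 4}{2} = \frac{-4 + r}{2} = -2 + \frac{r}{2}$)
$\frac{1}{99969 + W{\left(154 \right)}} = \frac{1}{99969 + \left(-2 + \frac{1}{2} \cdot 154\right)} = \frac{1}{99969 + \left(-2 + 77\right)} = \frac{1}{99969 + 75} = \frac{1}{100044}$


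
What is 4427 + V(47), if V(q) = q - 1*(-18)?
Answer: 4492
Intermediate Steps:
V(q) = 18 + q (V(q) = q + 18 = 18 + q)
4427 + V(47) = 4427 + (18 + 47) = 4427 + 65 = 4492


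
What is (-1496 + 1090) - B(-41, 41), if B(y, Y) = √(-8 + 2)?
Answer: -406 - I*√6 ≈ -406.0 - 2.4495*I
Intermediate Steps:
B(y, Y) = I*√6 (B(y, Y) = √(-6) = I*√6)
(-1496 + 1090) - B(-41, 41) = (-1496 + 1090) - I*√6 = -406 - I*√6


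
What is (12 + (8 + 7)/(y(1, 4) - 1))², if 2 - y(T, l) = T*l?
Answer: 49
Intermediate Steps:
y(T, l) = 2 - T*l
(12 + (8 + 7)/(y(1, 4) - 1))² = (12 + (8 + 7)/((2 - 1*1*4) - 1))² = (12 + 15/((2 - 4) - 1))² = (12 + 15/(-2 - 1))² = (12 + 15/(-3))² = (12 + 15*(-⅓))² = (12 - 5)² = 7² = 49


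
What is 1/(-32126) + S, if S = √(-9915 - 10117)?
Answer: -1/32126 + 8*I*√313 ≈ -3.1127e-5 + 141.53*I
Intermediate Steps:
S = 8*I*√313 (S = √(-20032) = 8*I*√313 ≈ 141.53*I)
1/(-32126) + S = 1/(-32126) + 8*I*√313 = -1/32126 + 8*I*√313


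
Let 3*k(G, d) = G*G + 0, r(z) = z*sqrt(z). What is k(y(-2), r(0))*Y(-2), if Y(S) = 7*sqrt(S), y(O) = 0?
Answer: 0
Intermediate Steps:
r(z) = z**(3/2)
k(G, d) = G**2/3 (k(G, d) = (G*G + 0)/3 = (G**2 + 0)/3 = G**2/3)
k(y(-2), r(0))*Y(-2) = ((1/3)*0**2)*(7*sqrt(-2)) = ((1/3)*0)*(7*(I*sqrt(2))) = 0*(7*I*sqrt(2)) = 0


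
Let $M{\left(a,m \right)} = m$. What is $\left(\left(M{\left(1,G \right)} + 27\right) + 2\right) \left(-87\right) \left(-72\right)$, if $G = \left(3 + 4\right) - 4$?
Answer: $200448$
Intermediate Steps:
$G = 3$ ($G = 7 - 4 = 3$)
$\left(\left(M{\left(1,G \right)} + 27\right) + 2\right) \left(-87\right) \left(-72\right) = \left(\left(3 + 27\right) + 2\right) \left(-87\right) \left(-72\right) = \left(30 + 2\right) \left(-87\right) \left(-72\right) = 32 \left(-87\right) \left(-72\right) = \left(-2784\right) \left(-72\right) = 200448$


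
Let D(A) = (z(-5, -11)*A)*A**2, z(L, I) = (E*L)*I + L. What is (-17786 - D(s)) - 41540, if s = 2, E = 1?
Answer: -59726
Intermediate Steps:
z(L, I) = L + I*L (z(L, I) = (1*L)*I + L = L*I + L = I*L + L = L + I*L)
D(A) = 50*A**3 (D(A) = ((-5*(1 - 11))*A)*A**2 = ((-5*(-10))*A)*A**2 = (50*A)*A**2 = 50*A**3)
(-17786 - D(s)) - 41540 = (-17786 - 50*2**3) - 41540 = (-17786 - 50*8) - 41540 = (-17786 - 1*400) - 41540 = (-17786 - 400) - 41540 = -18186 - 41540 = -59726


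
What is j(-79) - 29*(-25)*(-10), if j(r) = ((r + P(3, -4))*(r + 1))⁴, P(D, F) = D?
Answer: 1234902812914606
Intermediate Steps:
j(r) = (1 + r)⁴*(3 + r)⁴ (j(r) = ((r + 3)*(r + 1))⁴ = ((3 + r)*(1 + r))⁴ = ((1 + r)*(3 + r))⁴ = (1 + r)⁴*(3 + r)⁴)
j(-79) - 29*(-25)*(-10) = (1 - 79)⁴*(3 - 79)⁴ - 29*(-25)*(-10) = (-78)⁴*(-76)⁴ - (-725)*(-10) = 37015056*33362176 - 1*7250 = 1234902812921856 - 7250 = 1234902812914606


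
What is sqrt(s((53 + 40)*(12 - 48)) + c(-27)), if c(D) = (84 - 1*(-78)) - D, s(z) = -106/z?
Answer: sqrt(58857654)/558 ≈ 13.749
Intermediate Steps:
c(D) = 162 - D (c(D) = (84 + 78) - D = 162 - D)
sqrt(s((53 + 40)*(12 - 48)) + c(-27)) = sqrt(-106*1/((12 - 48)*(53 + 40)) + (162 - 1*(-27))) = sqrt(-106/(93*(-36)) + (162 + 27)) = sqrt(-106/(-3348) + 189) = sqrt(-106*(-1/3348) + 189) = sqrt(53/1674 + 189) = sqrt(316439/1674) = sqrt(58857654)/558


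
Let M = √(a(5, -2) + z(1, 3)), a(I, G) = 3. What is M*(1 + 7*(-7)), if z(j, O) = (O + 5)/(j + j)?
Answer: -48*√7 ≈ -127.00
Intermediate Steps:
z(j, O) = (5 + O)/(2*j) (z(j, O) = (5 + O)/((2*j)) = (5 + O)*(1/(2*j)) = (5 + O)/(2*j))
M = √7 (M = √(3 + (½)*(5 + 3)/1) = √(3 + (½)*1*8) = √(3 + 4) = √7 ≈ 2.6458)
M*(1 + 7*(-7)) = √7*(1 + 7*(-7)) = √7*(1 - 49) = √7*(-48) = -48*√7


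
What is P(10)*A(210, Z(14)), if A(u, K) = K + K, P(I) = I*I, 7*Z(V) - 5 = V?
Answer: 3800/7 ≈ 542.86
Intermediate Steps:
Z(V) = 5/7 + V/7
P(I) = I²
A(u, K) = 2*K
P(10)*A(210, Z(14)) = 10²*(2*(5/7 + (⅐)*14)) = 100*(2*(5/7 + 2)) = 100*(2*(19/7)) = 100*(38/7) = 3800/7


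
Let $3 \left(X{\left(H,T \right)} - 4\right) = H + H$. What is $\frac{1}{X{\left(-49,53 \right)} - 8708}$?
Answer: $- \frac{3}{26210} \approx -0.00011446$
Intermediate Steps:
$X{\left(H,T \right)} = 4 + \frac{2 H}{3}$ ($X{\left(H,T \right)} = 4 + \frac{H + H}{3} = 4 + \frac{2 H}{3}$)
$\frac{1}{X{\left(-49,53 \right)} - 8708} = \frac{1}{\left(4 + \frac{2}{3} \left(-49\right)\right) - 8708} = \frac{1}{\left(4 - \frac{98}{3}\right) - 8708} = \frac{1}{- \frac{86}{3} - 8708} = \frac{1}{- \frac{26210}{3}} = - \frac{3}{26210}$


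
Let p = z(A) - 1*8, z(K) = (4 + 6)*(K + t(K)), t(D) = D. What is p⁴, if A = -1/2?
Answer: 104976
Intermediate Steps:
A = -½ (A = -1*½ = -½ ≈ -0.50000)
z(K) = 20*K (z(K) = (4 + 6)*(K + K) = 10*(2*K) = 20*K)
p = -18 (p = 20*(-½) - 1*8 = -10 - 8 = -18)
p⁴ = (-18)⁴ = 104976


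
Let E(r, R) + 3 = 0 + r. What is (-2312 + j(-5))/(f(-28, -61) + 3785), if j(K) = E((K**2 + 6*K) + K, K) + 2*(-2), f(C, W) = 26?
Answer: -2329/3811 ≈ -0.61113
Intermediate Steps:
E(r, R) = -3 + r (E(r, R) = -3 + (0 + r) = -3 + r)
j(K) = -7 + K**2 + 7*K (j(K) = (-3 + ((K**2 + 6*K) + K)) + 2*(-2) = (-3 + (K**2 + 7*K)) - 4 = (-3 + K**2 + 7*K) - 4 = -7 + K**2 + 7*K)
(-2312 + j(-5))/(f(-28, -61) + 3785) = (-2312 + (-7 - 5*(7 - 5)))/(26 + 3785) = (-2312 + (-7 - 5*2))/3811 = (-2312 + (-7 - 10))*(1/3811) = (-2312 - 17)*(1/3811) = -2329*1/3811 = -2329/3811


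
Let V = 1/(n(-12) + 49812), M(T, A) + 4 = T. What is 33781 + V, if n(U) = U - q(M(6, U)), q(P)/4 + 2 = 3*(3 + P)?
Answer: 1680537189/49748 ≈ 33781.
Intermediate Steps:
M(T, A) = -4 + T
q(P) = 28 + 12*P (q(P) = -8 + 4*(3*(3 + P)) = -8 + 4*(9 + 3*P) = -8 + (36 + 12*P) = 28 + 12*P)
n(U) = -52 + U (n(U) = U - (28 + 12*(-4 + 6)) = U - (28 + 12*2) = U - (28 + 24) = U - 1*52 = U - 52 = -52 + U)
V = 1/49748 (V = 1/((-52 - 12) + 49812) = 1/(-64 + 49812) = 1/49748 ≈ 2.0101e-5)
33781 + V = 33781 + 1/49748 = 1680537189/49748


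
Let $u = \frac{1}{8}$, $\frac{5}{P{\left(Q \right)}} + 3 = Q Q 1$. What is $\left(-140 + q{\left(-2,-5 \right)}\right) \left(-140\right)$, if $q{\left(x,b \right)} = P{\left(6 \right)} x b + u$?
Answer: $\frac{1278445}{66} \approx 19370.0$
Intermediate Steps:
$P{\left(Q \right)} = \frac{5}{-3 + Q^{2}}$ ($P{\left(Q \right)} = \frac{5}{-3 + Q Q 1} = \frac{5}{-3 + Q^{2} \cdot 1} = \frac{5}{-3 + Q^{2}}$)
$u = \frac{1}{8} \approx 0.125$
$q{\left(x,b \right)} = \frac{1}{8} + \frac{5 b x}{33}$ ($q{\left(x,b \right)} = \frac{5}{-3 + 6^{2}} x b + \frac{1}{8} = \frac{5}{-3 + 36} x b + \frac{1}{8} = \frac{5}{33} x b + \frac{1}{8} = 5 \cdot \frac{1}{33} x b + \frac{1}{8} = \frac{5 x}{33} b + \frac{1}{8} = \frac{5 b x}{33} + \frac{1}{8} = \frac{1}{8} + \frac{5 b x}{33}$)
$\left(-140 + q{\left(-2,-5 \right)}\right) \left(-140\right) = \left(-140 + \left(\frac{1}{8} + \frac{5}{33} \left(-5\right) \left(-2\right)\right)\right) \left(-140\right) = \left(-140 + \left(\frac{1}{8} + \frac{50}{33}\right)\right) \left(-140\right) = \left(-140 + \frac{433}{264}\right) \left(-140\right) = \left(- \frac{36527}{264}\right) \left(-140\right) = \frac{1278445}{66}$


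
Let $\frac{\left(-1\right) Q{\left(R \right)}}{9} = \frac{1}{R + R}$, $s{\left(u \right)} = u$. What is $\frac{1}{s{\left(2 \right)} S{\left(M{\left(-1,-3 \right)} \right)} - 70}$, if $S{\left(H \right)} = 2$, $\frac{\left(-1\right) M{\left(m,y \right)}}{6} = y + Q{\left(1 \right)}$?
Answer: $- \frac{1}{66} \approx -0.015152$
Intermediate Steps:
$Q{\left(R \right)} = - \frac{9}{2 R}$ ($Q{\left(R \right)} = - \frac{9}{R + R} = - \frac{9}{2 R}$)
$M{\left(m,y \right)} = 27 - 6 y$ ($M{\left(m,y \right)} = - 6 \left(y - \frac{9}{2 \cdot 1}\right) = - 6 \left(y - \frac{9}{2}\right) = - 6 \left(- \frac{9}{2} + y\right) = 27 - 6 y$)
$\frac{1}{s{\left(2 \right)} S{\left(M{\left(-1,-3 \right)} \right)} - 70} = \frac{1}{2 \cdot 2 - 70} = \frac{1}{4 - 70} = \frac{1}{-66} = - \frac{1}{66}$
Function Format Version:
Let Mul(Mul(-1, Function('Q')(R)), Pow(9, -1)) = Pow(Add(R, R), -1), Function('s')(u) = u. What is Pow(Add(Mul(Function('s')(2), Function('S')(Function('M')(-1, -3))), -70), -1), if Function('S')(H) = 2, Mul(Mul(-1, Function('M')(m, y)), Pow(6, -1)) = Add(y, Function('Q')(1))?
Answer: Rational(-1, 66) ≈ -0.015152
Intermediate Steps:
Function('Q')(R) = Mul(Rational(-9, 2), Pow(R, -1)) (Function('Q')(R) = Mul(-9, Pow(Add(R, R), -1)) = Mul(-9, Pow(Mul(2, R), -1)) = Mul(-9, Mul(Rational(1, 2), Pow(R, -1))) = Mul(Rational(-9, 2), Pow(R, -1)))
Function('M')(m, y) = Add(27, Mul(-6, y)) (Function('M')(m, y) = Mul(-6, Add(y, Mul(Rational(-9, 2), Pow(1, -1)))) = Mul(-6, Add(y, Mul(Rational(-9, 2), 1))) = Mul(-6, Add(y, Rational(-9, 2))) = Mul(-6, Add(Rational(-9, 2), y)) = Add(27, Mul(-6, y)))
Pow(Add(Mul(Function('s')(2), Function('S')(Function('M')(-1, -3))), -70), -1) = Pow(Add(Mul(2, 2), -70), -1) = Pow(Add(4, -70), -1) = Pow(-66, -1) = Rational(-1, 66)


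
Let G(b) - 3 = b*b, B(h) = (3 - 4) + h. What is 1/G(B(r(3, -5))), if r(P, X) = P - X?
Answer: 1/52 ≈ 0.019231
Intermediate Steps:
B(h) = -1 + h
G(b) = 3 + b² (G(b) = 3 + b*b = 3 + b²)
1/G(B(r(3, -5))) = 1/(3 + (-1 + (3 - 1*(-5)))²) = 1/(3 + (-1 + (3 + 5))²) = 1/(3 + (-1 + 8)²) = 1/(3 + 7²) = 1/(3 + 49) = 1/52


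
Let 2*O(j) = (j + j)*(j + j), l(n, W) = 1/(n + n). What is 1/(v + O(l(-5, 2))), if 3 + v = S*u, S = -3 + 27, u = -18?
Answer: -50/21749 ≈ -0.0022990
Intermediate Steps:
l(n, W) = 1/(2*n)
O(j) = 2*j**2 (O(j) = ((j + j)*(j + j))/2 = ((2*j)*(2*j))/2 = (4*j**2)/2 = 2*j**2)
S = 24
v = -435 (v = -3 + 24*(-18) = -3 - 432 = -435)
1/(v + O(l(-5, 2))) = 1/(-435 + 2*((1/2)/(-5))**2) = 1/(-435 + 2*((1/2)*(-1/5))**2) = 1/(-435 + 2*(-1/10)**2) = 1/(-435 + 2*(1/100)) = 1/(-435 + 1/50) = 1/(-21749/50) = -50/21749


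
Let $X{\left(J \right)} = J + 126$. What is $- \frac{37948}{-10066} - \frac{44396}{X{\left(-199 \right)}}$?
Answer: $\frac{224830170}{367409} \approx 611.93$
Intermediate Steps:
$X{\left(J \right)} = 126 + J$
$- \frac{37948}{-10066} - \frac{44396}{X{\left(-199 \right)}} = - \frac{37948}{-10066} - \frac{44396}{126 - 199} = \left(-37948\right) \left(- \frac{1}{10066}\right) - \frac{44396}{-73} = \frac{18974}{5033} - - \frac{44396}{73} = \frac{18974}{5033} + \frac{44396}{73} = \frac{224830170}{367409}$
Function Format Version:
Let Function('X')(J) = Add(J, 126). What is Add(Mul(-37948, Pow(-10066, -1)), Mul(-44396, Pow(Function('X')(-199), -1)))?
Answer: Rational(224830170, 367409) ≈ 611.93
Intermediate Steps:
Function('X')(J) = Add(126, J)
Add(Mul(-37948, Pow(-10066, -1)), Mul(-44396, Pow(Function('X')(-199), -1))) = Add(Mul(-37948, Pow(-10066, -1)), Mul(-44396, Pow(Add(126, -199), -1))) = Add(Mul(-37948, Rational(-1, 10066)), Mul(-44396, Pow(-73, -1))) = Add(Rational(18974, 5033), Mul(-44396, Rational(-1, 73))) = Add(Rational(18974, 5033), Rational(44396, 73)) = Rational(224830170, 367409)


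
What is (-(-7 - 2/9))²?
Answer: 4225/81 ≈ 52.161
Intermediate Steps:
(-(-7 - 2/9))² = (-1*(-65/9))² = (65/9)² = 4225/81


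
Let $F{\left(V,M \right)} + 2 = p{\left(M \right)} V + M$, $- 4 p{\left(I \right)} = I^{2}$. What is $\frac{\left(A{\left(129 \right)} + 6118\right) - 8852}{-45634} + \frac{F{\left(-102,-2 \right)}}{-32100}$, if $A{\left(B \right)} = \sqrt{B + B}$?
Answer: $\frac{20822317}{366212850} - \frac{\sqrt{258}}{45634} \approx 0.056507$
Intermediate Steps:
$A{\left(B \right)} = \sqrt{2} \sqrt{B}$ ($A{\left(B \right)} = \sqrt{2 B} = \sqrt{2} \sqrt{B}$)
$p{\left(I \right)} = - \frac{I^{2}}{4}$
$F{\left(V,M \right)} = -2 + M - \frac{V M^{2}}{4}$ ($F{\left(V,M \right)} = -2 + \left(- \frac{M^{2}}{4} V + M\right) = -2 - \left(- M + \frac{V M^{2}}{4}\right) = -2 + M - \frac{V M^{2}}{4}$)
$\frac{\left(A{\left(129 \right)} + 6118\right) - 8852}{-45634} + \frac{F{\left(-102,-2 \right)}}{-32100} = \frac{\left(\sqrt{2} \sqrt{129} + 6118\right) - 8852}{-45634} + \frac{-2 - 2 - - \frac{51 \left(-2\right)^{2}}{2}}{-32100} = \left(\left(\sqrt{258} + 6118\right) - 8852\right) \left(- \frac{1}{45634}\right) + \left(-2 - 2 - \left(- \frac{51}{2}\right) 4\right) \left(- \frac{1}{32100}\right) = \left(\left(6118 + \sqrt{258}\right) - 8852\right) \left(- \frac{1}{45634}\right) + \left(-2 - 2 + 102\right) \left(- \frac{1}{32100}\right) = \left(-2734 + \sqrt{258}\right) \left(- \frac{1}{45634}\right) + 98 \left(- \frac{1}{32100}\right) = \left(\frac{1367}{22817} - \frac{\sqrt{258}}{45634}\right) - \frac{49}{16050} = \frac{20822317}{366212850} - \frac{\sqrt{258}}{45634}$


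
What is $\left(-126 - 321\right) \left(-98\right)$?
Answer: $43806$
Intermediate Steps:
$\left(-126 - 321\right) \left(-98\right) = \left(-447\right) \left(-98\right) = 43806$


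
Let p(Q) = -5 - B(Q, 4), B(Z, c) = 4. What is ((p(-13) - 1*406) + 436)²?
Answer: 441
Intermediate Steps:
p(Q) = -9 (p(Q) = -5 - 1*4 = -5 - 4 = -9)
((p(-13) - 1*406) + 436)² = ((-9 - 1*406) + 436)² = ((-9 - 406) + 436)² = (-415 + 436)² = 21² = 441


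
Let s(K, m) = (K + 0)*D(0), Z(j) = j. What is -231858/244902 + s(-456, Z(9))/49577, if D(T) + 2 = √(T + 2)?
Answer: -1878578907/2023584409 - 456*√2/49577 ≈ -0.94135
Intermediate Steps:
D(T) = -2 + √(2 + T) (D(T) = -2 + √(T + 2) = -2 + √(2 + T))
s(K, m) = K*(-2 + √2) (s(K, m) = (K + 0)*(-2 + √(2 + 0)) = K*(-2 + √2))
-231858/244902 + s(-456, Z(9))/49577 = -231858/244902 - 456*(-2 + √2)/49577 = -231858*1/244902 + (912 - 456*√2)*(1/49577) = -38643/40817 + (912/49577 - 456*√2/49577) = -1878578907/2023584409 - 456*√2/49577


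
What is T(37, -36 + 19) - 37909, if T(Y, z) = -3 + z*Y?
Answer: -38541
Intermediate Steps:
T(Y, z) = -3 + Y*z
T(37, -36 + 19) - 37909 = (-3 + 37*(-36 + 19)) - 37909 = (-3 + 37*(-17)) - 37909 = (-3 - 629) - 37909 = -632 - 37909 = -38541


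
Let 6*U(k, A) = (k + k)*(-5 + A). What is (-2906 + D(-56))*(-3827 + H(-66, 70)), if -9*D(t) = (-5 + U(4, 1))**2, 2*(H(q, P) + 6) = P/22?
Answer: 6640641659/594 ≈ 1.1180e+7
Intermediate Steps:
U(k, A) = k*(-5 + A)/3 (U(k, A) = ((k + k)*(-5 + A))/6 = ((2*k)*(-5 + A))/6 = (2*k*(-5 + A))/6 = k*(-5 + A)/3)
H(q, P) = -6 + P/44 (H(q, P) = -6 + (P/22)/2 = -6 + P/44)
D(t) = -961/81 (D(t) = -(-5 + (1/3)*4*(-5 + 1))**2/9 = -(-5 + (1/3)*4*(-4))**2/9 = -(-5 - 16/3)**2/9 = -(-31/3)**2/9 = -1/9*961/9 = -961/81)
(-2906 + D(-56))*(-3827 + H(-66, 70)) = (-2906 - 961/81)*(-3827 + (-6 + (1/44)*70)) = -236347*(-3827 + (-6 + 35/22))/81 = -236347*(-3827 - 97/22)/81 = -236347/81*(-84291/22) = 6640641659/594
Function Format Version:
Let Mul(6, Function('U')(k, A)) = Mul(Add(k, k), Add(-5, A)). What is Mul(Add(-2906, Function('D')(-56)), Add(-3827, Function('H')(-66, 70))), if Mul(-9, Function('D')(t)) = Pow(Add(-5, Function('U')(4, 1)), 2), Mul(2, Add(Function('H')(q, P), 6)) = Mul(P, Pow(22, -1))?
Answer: Rational(6640641659, 594) ≈ 1.1180e+7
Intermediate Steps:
Function('U')(k, A) = Mul(Rational(1, 3), k, Add(-5, A)) (Function('U')(k, A) = Mul(Rational(1, 6), Mul(Add(k, k), Add(-5, A))) = Mul(Rational(1, 6), Mul(Mul(2, k), Add(-5, A))) = Mul(Rational(1, 6), Mul(2, k, Add(-5, A))) = Mul(Rational(1, 3), k, Add(-5, A)))
Function('H')(q, P) = Add(-6, Mul(Rational(1, 44), P)) (Function('H')(q, P) = Add(-6, Mul(Rational(1, 2), Mul(P, Pow(22, -1)))) = Add(-6, Mul(Rational(1, 2), Mul(P, Rational(1, 22)))) = Add(-6, Mul(Rational(1, 2), Mul(Rational(1, 22), P))) = Add(-6, Mul(Rational(1, 44), P)))
Function('D')(t) = Rational(-961, 81) (Function('D')(t) = Mul(Rational(-1, 9), Pow(Add(-5, Mul(Rational(1, 3), 4, Add(-5, 1))), 2)) = Mul(Rational(-1, 9), Pow(Add(-5, Mul(Rational(1, 3), 4, -4)), 2)) = Mul(Rational(-1, 9), Pow(Add(-5, Rational(-16, 3)), 2)) = Mul(Rational(-1, 9), Pow(Rational(-31, 3), 2)) = Mul(Rational(-1, 9), Rational(961, 9)) = Rational(-961, 81))
Mul(Add(-2906, Function('D')(-56)), Add(-3827, Function('H')(-66, 70))) = Mul(Add(-2906, Rational(-961, 81)), Add(-3827, Add(-6, Mul(Rational(1, 44), 70)))) = Mul(Rational(-236347, 81), Add(-3827, Add(-6, Rational(35, 22)))) = Mul(Rational(-236347, 81), Add(-3827, Rational(-97, 22))) = Mul(Rational(-236347, 81), Rational(-84291, 22)) = Rational(6640641659, 594)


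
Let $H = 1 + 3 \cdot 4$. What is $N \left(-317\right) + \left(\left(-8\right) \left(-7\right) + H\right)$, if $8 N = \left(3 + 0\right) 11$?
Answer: $- \frac{9909}{8} \approx -1238.6$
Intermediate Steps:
$H = 13$ ($H = 1 + 12 = 13$)
$N = \frac{33}{8}$ ($N = \frac{\left(3 + 0\right) 11}{8} = \frac{3 \cdot 11}{8} = \frac{1}{8} \cdot 33 = \frac{33}{8} \approx 4.125$)
$N \left(-317\right) + \left(\left(-8\right) \left(-7\right) + H\right) = \frac{33}{8} \left(-317\right) + \left(\left(-8\right) \left(-7\right) + 13\right) = - \frac{10461}{8} + \left(56 + 13\right) = - \frac{10461}{8} + 69 = - \frac{9909}{8}$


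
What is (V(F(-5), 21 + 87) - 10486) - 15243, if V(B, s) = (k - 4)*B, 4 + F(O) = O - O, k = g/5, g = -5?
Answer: -25709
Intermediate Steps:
k = -1 (k = -5/5 = -5*⅕ = -1)
F(O) = -4 (F(O) = -4 + (O - O) = -4 + 0 = -4)
V(B, s) = -5*B (V(B, s) = (-1 - 4)*B = -5*B)
(V(F(-5), 21 + 87) - 10486) - 15243 = (-5*(-4) - 10486) - 15243 = (20 - 10486) - 15243 = -10466 - 15243 = -25709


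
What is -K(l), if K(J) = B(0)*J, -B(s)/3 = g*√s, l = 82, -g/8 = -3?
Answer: 0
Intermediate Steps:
g = 24 (g = -8*(-3) = 24)
B(s) = -72*√s
K(J) = 0 (K(J) = (-72*√0)*J = (-72*0)*J = 0*J = 0)
-K(l) = -1*0 = 0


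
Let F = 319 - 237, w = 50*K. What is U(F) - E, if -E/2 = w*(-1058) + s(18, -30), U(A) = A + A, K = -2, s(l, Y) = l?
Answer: 211800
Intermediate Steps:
w = -100 (w = 50*(-2) = -100)
F = 82
U(A) = 2*A
E = -211636 (E = -2*(-100*(-1058) + 18) = -2*(105800 + 18) = -2*105818 = -211636)
U(F) - E = 2*82 - 1*(-211636) = 164 + 211636 = 211800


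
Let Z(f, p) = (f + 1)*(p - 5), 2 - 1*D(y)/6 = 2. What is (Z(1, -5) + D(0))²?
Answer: 400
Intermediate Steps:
D(y) = 0 (D(y) = 12 - 6*2 = 12 - 12 = 0)
Z(f, p) = (1 + f)*(-5 + p)
(Z(1, -5) + D(0))² = ((-5 - 5 - 5*1 + 1*(-5)) + 0)² = ((-5 - 5 - 5 - 5) + 0)² = (-20 + 0)² = (-20)² = 400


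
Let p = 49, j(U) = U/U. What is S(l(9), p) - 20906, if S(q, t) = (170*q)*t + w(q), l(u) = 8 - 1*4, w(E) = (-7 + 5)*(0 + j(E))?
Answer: 12412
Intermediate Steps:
j(U) = 1
w(E) = -2 (w(E) = (-7 + 5)*(0 + 1) = -2*1 = -2)
l(u) = 4 (l(u) = 8 - 4 = 4)
S(q, t) = -2 + 170*q*t (S(q, t) = (170*q)*t - 2 = 170*q*t - 2 = -2 + 170*q*t)
S(l(9), p) - 20906 = (-2 + 170*4*49) - 20906 = (-2 + 33320) - 20906 = 33318 - 20906 = 12412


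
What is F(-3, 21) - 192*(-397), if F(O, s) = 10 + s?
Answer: 76255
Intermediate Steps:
F(-3, 21) - 192*(-397) = (10 + 21) - 192*(-397) = 31 + 76224 = 76255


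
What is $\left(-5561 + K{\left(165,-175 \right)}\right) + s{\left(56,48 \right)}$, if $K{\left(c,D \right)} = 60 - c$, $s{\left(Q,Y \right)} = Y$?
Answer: $-5618$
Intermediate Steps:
$\left(-5561 + K{\left(165,-175 \right)}\right) + s{\left(56,48 \right)} = \left(-5561 + \left(60 - 165\right)\right) + 48 = \left(-5561 - 105\right) + 48 = -5666 + 48 = -5618$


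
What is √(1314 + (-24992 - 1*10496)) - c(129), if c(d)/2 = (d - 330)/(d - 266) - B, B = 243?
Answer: 66180/137 + I*√34174 ≈ 483.07 + 184.86*I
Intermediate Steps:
c(d) = -486 + 2*(-330 + d)/(-266 + d) (c(d) = 2*((d - 330)/(d - 266) - 1*243) = 2*((-330 + d)/(-266 + d) - 243) = 2*(-243 + (-330 + d)/(-266 + d)) = -486 + 2*(-330 + d)/(-266 + d))
√(1314 + (-24992 - 1*10496)) - c(129) = √(1314 + (-24992 - 1*10496)) - 4*(32154 - 121*129)/(-266 + 129) = √(1314 + (-24992 - 10496)) - 4*(32154 - 15609)/(-137) = √(1314 - 35488) - 4*(-1)*16545/137 = √(-34174) - 1*(-66180/137) = I*√34174 + 66180/137 = 66180/137 + I*√34174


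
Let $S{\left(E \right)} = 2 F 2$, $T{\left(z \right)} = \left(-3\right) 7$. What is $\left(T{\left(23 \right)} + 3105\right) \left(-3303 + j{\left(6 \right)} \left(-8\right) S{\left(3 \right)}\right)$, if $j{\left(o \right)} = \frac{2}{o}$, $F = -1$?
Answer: $-10153556$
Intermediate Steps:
$T{\left(z \right)} = -21$
$S{\left(E \right)} = -4$ ($S{\left(E \right)} = 2 \left(-1\right) 2 = \left(-2\right) 2 = -4$)
$\left(T{\left(23 \right)} + 3105\right) \left(-3303 + j{\left(6 \right)} \left(-8\right) S{\left(3 \right)}\right) = \left(-21 + 3105\right) \left(-3303 + \frac{2}{6} \left(-8\right) \left(-4\right)\right) = 3084 \left(-3303 + 2 \cdot \frac{1}{6} \left(-8\right) \left(-4\right)\right) = 3084 \left(-3303 + \frac{1}{3} \left(-8\right) \left(-4\right)\right) = 3084 \left(-3303 - - \frac{32}{3}\right) = 3084 \left(-3303 + \frac{32}{3}\right) = 3084 \left(- \frac{9877}{3}\right) = -10153556$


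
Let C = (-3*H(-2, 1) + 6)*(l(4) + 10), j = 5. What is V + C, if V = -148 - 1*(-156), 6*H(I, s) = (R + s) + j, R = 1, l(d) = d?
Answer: 43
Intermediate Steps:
H(I, s) = 1 + s/6 (H(I, s) = ((1 + s) + 5)/6 = (6 + s)/6 = 1 + s/6)
V = 8 (V = -148 + 156 = 8)
C = 35 (C = (-3*(1 + (1/6)*1) + 6)*(4 + 10) = (-3*(1 + 1/6) + 6)*14 = (-3*7/6 + 6)*14 = (-7/2 + 6)*14 = (5/2)*14 = 35)
V + C = 8 + 35 = 43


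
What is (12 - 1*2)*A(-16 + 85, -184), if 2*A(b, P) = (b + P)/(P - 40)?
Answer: 575/224 ≈ 2.5670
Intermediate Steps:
A(b, P) = (P + b)/(2*(-40 + P)) (A(b, P) = ((b + P)/(P - 40))/2 = ((P + b)/(-40 + P))/2 = (P + b)/(2*(-40 + P)))
(12 - 1*2)*A(-16 + 85, -184) = (12 - 1*2)*((-184 + (-16 + 85))/(2*(-40 - 184))) = (12 - 2)*((1/2)*(-184 + 69)/(-224)) = 10*((1/2)*(-1/224)*(-115)) = 10*(115/448) = 575/224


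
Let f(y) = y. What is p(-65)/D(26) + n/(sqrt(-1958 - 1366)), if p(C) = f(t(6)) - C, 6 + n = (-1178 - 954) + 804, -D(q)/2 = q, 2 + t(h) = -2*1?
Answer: -61/52 + 667*I*sqrt(831)/831 ≈ -1.1731 + 23.138*I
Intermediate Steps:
t(h) = -4 (t(h) = -2 - 2*1 = -2 - 2 = -4)
D(q) = -2*q
n = -1334 (n = -6 + ((-1178 - 954) + 804) = -6 + (-2132 + 804) = -6 - 1328 = -1334)
p(C) = -4 - C
p(-65)/D(26) + n/(sqrt(-1958 - 1366)) = (-4 - 1*(-65))/((-2*26)) - 1334/sqrt(-1958 - 1366) = (-4 + 65)/(-52) - 1334*(-I*sqrt(831)/1662) = 61*(-1/52) - 1334*(-I*sqrt(831)/1662) = -61/52 - (-667)*I*sqrt(831)/831 = -61/52 + 667*I*sqrt(831)/831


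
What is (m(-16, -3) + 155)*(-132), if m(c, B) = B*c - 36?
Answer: -22044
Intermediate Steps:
m(c, B) = -36 + B*c
(m(-16, -3) + 155)*(-132) = ((-36 - 3*(-16)) + 155)*(-132) = ((-36 + 48) + 155)*(-132) = (12 + 155)*(-132) = 167*(-132) = -22044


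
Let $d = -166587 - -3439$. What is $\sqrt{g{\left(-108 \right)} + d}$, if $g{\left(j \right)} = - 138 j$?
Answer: $2 i \sqrt{37061} \approx 385.02 i$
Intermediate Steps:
$d = -163148$ ($d = -166587 + 3439 = -163148$)
$\sqrt{g{\left(-108 \right)} + d} = \sqrt{\left(-138\right) \left(-108\right) - 163148} = \sqrt{14904 - 163148} = \sqrt{-148244} = 2 i \sqrt{37061}$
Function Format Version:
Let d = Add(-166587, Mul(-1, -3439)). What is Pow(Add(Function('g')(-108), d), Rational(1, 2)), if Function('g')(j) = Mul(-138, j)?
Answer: Mul(2, I, Pow(37061, Rational(1, 2))) ≈ Mul(385.02, I)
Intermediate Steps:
d = -163148 (d = Add(-166587, 3439) = -163148)
Pow(Add(Function('g')(-108), d), Rational(1, 2)) = Pow(Add(Mul(-138, -108), -163148), Rational(1, 2)) = Pow(Add(14904, -163148), Rational(1, 2)) = Pow(-148244, Rational(1, 2)) = Mul(2, I, Pow(37061, Rational(1, 2)))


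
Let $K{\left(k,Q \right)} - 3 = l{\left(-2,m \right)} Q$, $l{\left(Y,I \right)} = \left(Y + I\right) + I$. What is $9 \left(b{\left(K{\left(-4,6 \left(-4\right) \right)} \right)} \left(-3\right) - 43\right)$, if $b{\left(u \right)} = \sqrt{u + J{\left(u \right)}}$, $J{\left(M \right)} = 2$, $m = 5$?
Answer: $-387 - 27 i \sqrt{187} \approx -387.0 - 369.22 i$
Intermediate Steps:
$l{\left(Y,I \right)} = Y + 2 I$ ($l{\left(Y,I \right)} = \left(I + Y\right) + I = Y + 2 I$)
$K{\left(k,Q \right)} = 3 + 8 Q$ ($K{\left(k,Q \right)} = 3 + \left(-2 + 2 \cdot 5\right) Q = 3 + \left(-2 + 10\right) Q = 3 + 8 Q$)
$b{\left(u \right)} = \sqrt{2 + u}$ ($b{\left(u \right)} = \sqrt{u + 2} = \sqrt{2 + u}$)
$9 \left(b{\left(K{\left(-4,6 \left(-4\right) \right)} \right)} \left(-3\right) - 43\right) = 9 \left(\sqrt{2 + \left(3 + 8 \cdot 6 \left(-4\right)\right)} \left(-3\right) - 43\right) = 9 \left(\sqrt{2 + \left(3 + 8 \left(-24\right)\right)} \left(-3\right) - 43\right) = 9 \left(\sqrt{2 + \left(3 - 192\right)} \left(-3\right) - 43\right) = 9 \left(\sqrt{2 - 189} \left(-3\right) - 43\right) = 9 \left(\sqrt{-187} \left(-3\right) - 43\right) = 9 \left(i \sqrt{187} \left(-3\right) - 43\right) = 9 \left(- 3 i \sqrt{187} - 43\right) = 9 \left(-43 - 3 i \sqrt{187}\right) = -387 - 27 i \sqrt{187}$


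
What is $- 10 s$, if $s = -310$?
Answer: $3100$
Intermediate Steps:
$- 10 s = \left(-10\right) \left(-310\right) = 3100$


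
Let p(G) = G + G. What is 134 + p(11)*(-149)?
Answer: -3144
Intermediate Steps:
p(G) = 2*G
134 + p(11)*(-149) = 134 + (2*11)*(-149) = 134 + 22*(-149) = 134 - 3278 = -3144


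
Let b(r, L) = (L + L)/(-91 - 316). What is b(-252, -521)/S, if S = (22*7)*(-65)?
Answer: -521/2037035 ≈ -0.00025576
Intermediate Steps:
b(r, L) = -2*L/407 (b(r, L) = (2*L)/(-407) = (2*L)*(-1/407) = -2*L/407)
S = -10010 (S = 154*(-65) = -10010)
b(-252, -521)/S = -2/407*(-521)/(-10010) = (1042/407)*(-1/10010) = -521/2037035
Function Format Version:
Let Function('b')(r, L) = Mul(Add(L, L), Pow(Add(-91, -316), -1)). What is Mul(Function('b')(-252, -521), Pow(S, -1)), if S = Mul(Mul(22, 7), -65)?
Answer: Rational(-521, 2037035) ≈ -0.00025576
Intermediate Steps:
Function('b')(r, L) = Mul(Rational(-2, 407), L) (Function('b')(r, L) = Mul(Mul(2, L), Pow(-407, -1)) = Mul(Mul(2, L), Rational(-1, 407)) = Mul(Rational(-2, 407), L))
S = -10010 (S = Mul(154, -65) = -10010)
Mul(Function('b')(-252, -521), Pow(S, -1)) = Mul(Mul(Rational(-2, 407), -521), Pow(-10010, -1)) = Mul(Rational(1042, 407), Rational(-1, 10010)) = Rational(-521, 2037035)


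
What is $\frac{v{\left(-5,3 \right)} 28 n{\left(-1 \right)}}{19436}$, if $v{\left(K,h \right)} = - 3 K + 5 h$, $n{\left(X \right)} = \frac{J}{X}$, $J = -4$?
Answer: $\frac{840}{4859} \approx 0.17288$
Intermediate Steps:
$n{\left(X \right)} = - \frac{4}{X}$
$\frac{v{\left(-5,3 \right)} 28 n{\left(-1 \right)}}{19436} = \frac{\left(\left(-3\right) \left(-5\right) + 5 \cdot 3\right) 28 \left(- \frac{4}{-1}\right)}{19436} = \left(15 + 15\right) 28 \left(\left(-4\right) \left(-1\right)\right) \frac{1}{19436} = 30 \cdot 28 \cdot 4 \cdot \frac{1}{19436} = 840 \cdot 4 \cdot \frac{1}{19436} = 3360 \cdot \frac{1}{19436} = \frac{840}{4859}$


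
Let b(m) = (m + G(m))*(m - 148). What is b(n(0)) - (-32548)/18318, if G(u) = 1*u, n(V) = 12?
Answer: -29878702/9159 ≈ -3262.2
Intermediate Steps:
G(u) = u
b(m) = 2*m*(-148 + m) (b(m) = (m + m)*(m - 148) = (2*m)*(-148 + m) = 2*m*(-148 + m))
b(n(0)) - (-32548)/18318 = 2*12*(-148 + 12) - (-32548)/18318 = 2*12*(-136) - (-32548)/18318 = -3264 - 1*(-16274/9159) = -3264 + 16274/9159 = -29878702/9159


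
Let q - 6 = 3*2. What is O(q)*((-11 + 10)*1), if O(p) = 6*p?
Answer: -72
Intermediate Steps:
q = 12 (q = 6 + 3*2 = 6 + 6 = 12)
O(q)*((-11 + 10)*1) = (6*12)*((-11 + 10)*1) = 72*(-1*1) = 72*(-1) = -72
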